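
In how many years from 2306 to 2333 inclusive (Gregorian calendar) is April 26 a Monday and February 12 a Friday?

Check each year's weekday for April 26 and February 12:
  2306: Thu/Mon  2307: Fri/Tue  2308: Sun/Wed  2309: Mon/Fri ✓  2310: Tue/Sat  2311: Wed/Sun  2312: Fri/Mon  2313: Sat/Wed  2314: Sun/Thu  2315: Mon/Fri ✓  2316: Wed/Sat  2317: Thu/Mon  2318: Fri/Tue  2319: Sat/Wed  2320: Mon/Thu  2321: Tue/Sat  2322: Wed/Sun  2323: Thu/Mon  2324: Sat/Tue  2325: Sun/Thu  2326: Mon/Fri ✓  2327: Tue/Sat  2328: Thu/Sun  2329: Fri/Tue  2330: Sat/Wed  2331: Sun/Thu  2332: Tue/Fri  2333: Wed/Sun
Both conditions hold in: 2309, 2315, 2326 — 3.

3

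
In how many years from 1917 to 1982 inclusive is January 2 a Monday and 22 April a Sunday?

2

Check each year's weekday for January 2 and 22 April:
  1917: Tue/Sun  1918: Wed/Mon  1919: Thu/Tue  1920: Fri/Thu  1921: Sun/Fri  1922: Mon/Sat  1923: Tue/Sun  1924: Wed/Tue  1925: Fri/Wed  1926: Sat/Thu  1927: Sun/Fri  1928: Mon/Sun ✓  1929: Wed/Mon  1930: Thu/Tue  …(38 more)…  1969: Thu/Tue  1970: Fri/Wed  1971: Sat/Thu  1972: Sun/Sat  1973: Tue/Sun  1974: Wed/Mon  1975: Thu/Tue  1976: Fri/Thu  1977: Sun/Fri  1978: Mon/Sat  1979: Tue/Sun  1980: Wed/Tue  1981: Fri/Wed  1982: Sat/Thu
Both conditions hold in: 1928, 1956 — 2.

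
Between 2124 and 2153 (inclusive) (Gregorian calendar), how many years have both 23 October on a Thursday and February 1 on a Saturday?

3

Check each year's weekday for 23 October and February 1:
  2124: Mon/Tue  2125: Tue/Thu  2126: Wed/Fri  2127: Thu/Sat ✓  2128: Sat/Sun  2129: Sun/Tue  2130: Mon/Wed  2131: Tue/Thu  2132: Thu/Fri  2133: Fri/Sun  2134: Sat/Mon  2135: Sun/Tue  2136: Tue/Wed  2137: Wed/Fri  2138: Thu/Sat ✓  2139: Fri/Sun  2140: Sun/Mon  2141: Mon/Wed  2142: Tue/Thu  2143: Wed/Fri  2144: Fri/Sat  2145: Sat/Mon  2146: Sun/Tue  2147: Mon/Wed  2148: Wed/Thu  2149: Thu/Sat ✓  2150: Fri/Sun  2151: Sat/Mon  2152: Mon/Tue  2153: Tue/Thu
Both conditions hold in: 2127, 2138, 2149 — 3.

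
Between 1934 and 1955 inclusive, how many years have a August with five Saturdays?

9

August has 31 days; it has five Saturdays when Saturday falls among the first (month-length − 28) days — i.e. when August 1 is one of Saturday/Friday/Thursday.
August 1 by year: 1934:Wed 1935:Thu✓ 1936:Sat✓ 1937:Sun 1938:Mon 1939:Tue 1940:Thu✓ 1941:Fri✓ 1942:Sat✓ 1943:Sun 1944:Tue 1945:Wed 1946:Thu✓ 1947:Fri✓ 1948:Sun 1949:Mon 1950:Tue 1951:Wed 1952:Fri✓ 1953:Sat✓ 1954:Sun 1955:Mon
Years with five Saturdays: 1935, 1936, 1940, 1941, 1942, 1946, 1947, 1952, 1953 → 9.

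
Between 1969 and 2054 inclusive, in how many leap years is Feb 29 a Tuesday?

3

Leap years in 1969–2054: 21 of them.
Feb 29 weekday advances by 5 (mod 7) from one leap year to the next four years later (or differs when a century non-leap intervenes).
Leap-day weekdays: 1972:Tue✓ 1976:Sun 1980:Fri 1984:Wed 1988:Mon 1992:Sat 1996:Thu 2000:Tue✓ 2004:Sun 2008:Fri 2012:Wed 2016:Mon 2020:Sat 2024:Thu 2028:Tue✓ 2032:Sun 2036:Fri 2040:Wed 2044:Mon 2048:Sat 2052:Thu
Tuesday: 1972, 2000, 2028 → 3.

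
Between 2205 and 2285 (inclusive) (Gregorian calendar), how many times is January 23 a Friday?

12

Track January 23's weekday year by year (advancing +1, or +2 across a Feb 29):
  2205: Wed  2206: Thu (+1)  2207: Fri (+1) ✓  2208: Sat (+1)  2209: Mon (+2)
  2210: Tue (+1)  2211: Wed (+1)  2212: Thu (+1)  2213: Sat (+2)  2214: Sun (+1)
  2215: Mon (+1)  2216: Tue (+1)  2217: Thu (+2)  2218: Fri (+1) ✓  … (53 more years) …
  2272: Tue (+1)  2273: Thu (+2)  2274: Fri (+1) ✓  2275: Sat (+1)  2276: Sun (+1)
  2277: Tue (+2)  2278: Wed (+1)  2279: Thu (+1)  2280: Fri (+1) ✓  2281: Sun (+2)
  2282: Mon (+1)  2283: Tue (+1)  2284: Wed (+1)  2285: Fri (+2) ✓
Friday years: 2207, 2218, 2224, 2229, 2235, 2246, 2252, 2257, 2263, 2274, 2280, 2285 — 12 in total.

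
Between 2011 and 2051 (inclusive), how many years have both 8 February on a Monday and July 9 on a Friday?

4

Check each year's weekday for 8 February and July 9:
  2011: Tue/Sat  2012: Wed/Mon  2013: Fri/Tue  2014: Sat/Wed  2015: Sun/Thu  2016: Mon/Sat  2017: Wed/Sun  2018: Thu/Mon  2019: Fri/Tue  2020: Sat/Thu  2021: Mon/Fri ✓  2022: Tue/Sat  2023: Wed/Sun  2024: Thu/Tue  …(13 more)…  2038: Mon/Fri ✓  2039: Tue/Sat  2040: Wed/Mon  2041: Fri/Tue  2042: Sat/Wed  2043: Sun/Thu  2044: Mon/Sat  2045: Wed/Sun  2046: Thu/Mon  2047: Fri/Tue  2048: Sat/Thu  2049: Mon/Fri ✓  2050: Tue/Sat  2051: Wed/Sun
Both conditions hold in: 2021, 2027, 2038, 2049 — 4.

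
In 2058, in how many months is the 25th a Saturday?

Check the 25th of each month of 2058: Jan 25: Fri, Feb 25: Mon, Mar 25: Mon, Apr 25: Thu, May 25: Sat, Jun 25: Tue, Jul 25: Thu, Aug 25: Sun, Sep 25: Wed, Oct 25: Fri, Nov 25: Mon, Dec 25: Wed.
Saturday occurs in May — 1 month.

1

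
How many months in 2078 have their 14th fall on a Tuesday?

Check the 14th of each month of 2078: Jan 14: Fri, Feb 14: Mon, Mar 14: Mon, Apr 14: Thu, May 14: Sat, Jun 14: Tue, Jul 14: Thu, Aug 14: Sun, Sep 14: Wed, Oct 14: Fri, Nov 14: Mon, Dec 14: Wed.
Tuesday occurs in June — 1 month.

1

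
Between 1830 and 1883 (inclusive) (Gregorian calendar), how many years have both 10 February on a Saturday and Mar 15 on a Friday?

2

Check each year's weekday for 10 February and Mar 15:
  1830: Wed/Mon  1831: Thu/Tue  1832: Fri/Thu  1833: Sun/Fri  1834: Mon/Sat  1835: Tue/Sun  1836: Wed/Tue  1837: Fri/Wed  1838: Sat/Thu  1839: Sun/Fri  1840: Mon/Sun  1841: Wed/Mon  1842: Thu/Tue  1843: Fri/Wed  …(26 more)…  1870: Thu/Tue  1871: Fri/Wed  1872: Sat/Fri ✓  1873: Mon/Sat  1874: Tue/Sun  1875: Wed/Mon  1876: Thu/Wed  1877: Sat/Thu  1878: Sun/Fri  1879: Mon/Sat  1880: Tue/Mon  1881: Thu/Tue  1882: Fri/Wed  1883: Sat/Thu
Both conditions hold in: 1844, 1872 — 2.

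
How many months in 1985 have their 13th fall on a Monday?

1

Check the 13th of each month of 1985: Jan 13: Sun, Feb 13: Wed, Mar 13: Wed, Apr 13: Sat, May 13: Mon, Jun 13: Thu, Jul 13: Sat, Aug 13: Tue, Sep 13: Fri, Oct 13: Sun, Nov 13: Wed, Dec 13: Fri.
Monday occurs in May — 1 month.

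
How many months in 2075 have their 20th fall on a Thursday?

Check the 20th of each month of 2075: Jan 20: Sun, Feb 20: Wed, Mar 20: Wed, Apr 20: Sat, May 20: Mon, Jun 20: Thu, Jul 20: Sat, Aug 20: Tue, Sep 20: Fri, Oct 20: Sun, Nov 20: Wed, Dec 20: Fri.
Thursday occurs in June — 1 month.

1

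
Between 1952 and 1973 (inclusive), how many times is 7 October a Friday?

3

Track 7 October's weekday year by year (advancing +1, or +2 across a Feb 29):
  1952: Tue  1953: Wed (+1)  1954: Thu (+1)  1955: Fri (+1) ✓  1956: Sun (+2)
  1957: Mon (+1)  1958: Tue (+1)  1959: Wed (+1)  1960: Fri (+2) ✓  1961: Sat (+1)
  1962: Sun (+1)  1963: Mon (+1)  1964: Wed (+2)  1965: Thu (+1)  1966: Fri (+1) ✓
  1967: Sat (+1)  1968: Mon (+2)  1969: Tue (+1)  1970: Wed (+1)  1971: Thu (+1)
  1972: Sat (+2)  1973: Sun (+1)
Friday years: 1955, 1960, 1966 — 3 in total.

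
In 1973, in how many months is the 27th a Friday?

Check the 27th of each month of 1973: Jan 27: Sat, Feb 27: Tue, Mar 27: Tue, Apr 27: Fri, May 27: Sun, Jun 27: Wed, Jul 27: Fri, Aug 27: Mon, Sep 27: Thu, Oct 27: Sat, Nov 27: Tue, Dec 27: Thu.
Friday occurs in April, July — 2 months.

2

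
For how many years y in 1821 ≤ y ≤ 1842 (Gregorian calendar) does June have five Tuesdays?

June has 30 days; it has five Tuesdays when Tuesday falls among the first (month-length − 28) days — i.e. when June 1 is one of Tuesday/Monday.
June 1 by year: 1821:Fri 1822:Sat 1823:Sun 1824:Tue✓ 1825:Wed 1826:Thu 1827:Fri 1828:Sun 1829:Mon✓ 1830:Tue✓ 1831:Wed 1832:Fri 1833:Sat 1834:Sun 1835:Mon✓ 1836:Wed 1837:Thu 1838:Fri 1839:Sat 1840:Mon✓ 1841:Tue✓ 1842:Wed
Years with five Tuesdays: 1824, 1829, 1830, 1835, 1840, 1841 → 6.

6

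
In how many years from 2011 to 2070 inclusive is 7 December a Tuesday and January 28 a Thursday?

Check each year's weekday for 7 December and January 28:
  2011: Wed/Fri  2012: Fri/Sat  2013: Sat/Mon  2014: Sun/Tue  2015: Mon/Wed  2016: Wed/Thu  2017: Thu/Sat  2018: Fri/Sun  2019: Sat/Mon  2020: Mon/Tue  2021: Tue/Thu ✓  2022: Wed/Fri  2023: Thu/Sat  2024: Sat/Sun  …(32 more)…  2057: Fri/Sun  2058: Sat/Mon  2059: Sun/Tue  2060: Tue/Wed  2061: Wed/Fri  2062: Thu/Sat  2063: Fri/Sun  2064: Sun/Mon  2065: Mon/Wed  2066: Tue/Thu ✓  2067: Wed/Fri  2068: Fri/Sat  2069: Sat/Mon  2070: Sun/Tue
Both conditions hold in: 2021, 2027, 2038, 2049, 2055, 2066 — 6.

6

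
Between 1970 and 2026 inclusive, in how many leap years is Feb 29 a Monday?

2

Leap years in 1970–2026: 14 of them.
Feb 29 weekday advances by 5 (mod 7) from one leap year to the next four years later (or differs when a century non-leap intervenes).
Leap-day weekdays: 1972:Tue 1976:Sun 1980:Fri 1984:Wed 1988:Mon✓ 1992:Sat 1996:Thu 2000:Tue 2004:Sun 2008:Fri 2012:Wed 2016:Mon✓ 2020:Sat 2024:Thu
Monday: 1988, 2016 → 2.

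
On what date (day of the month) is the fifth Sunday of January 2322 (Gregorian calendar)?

29

January 1, 2322 is a Sunday, so the first Sunday is the 1st.
The fifth Sunday is 1 + 28 = 29.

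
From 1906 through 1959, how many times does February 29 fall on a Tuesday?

2

Leap years in 1906–1959: 13 of them.
Feb 29 weekday advances by 5 (mod 7) from one leap year to the next four years later (or differs when a century non-leap intervenes).
Leap-day weekdays: 1908:Sat 1912:Thu 1916:Tue✓ 1920:Sun 1924:Fri 1928:Wed 1932:Mon 1936:Sat 1940:Thu 1944:Tue✓ 1948:Sun 1952:Fri 1956:Wed
Tuesday: 1916, 1944 → 2.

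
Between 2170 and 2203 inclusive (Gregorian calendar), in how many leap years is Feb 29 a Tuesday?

Leap years in 2170–2203: 7 of them.
Feb 29 weekday advances by 5 (mod 7) from one leap year to the next four years later (or differs when a century non-leap intervenes).
Leap-day weekdays: 2172:Sat 2176:Thu 2180:Tue✓ 2184:Sun 2188:Fri 2192:Wed 2196:Mon
Tuesday: 2180 → 1.

1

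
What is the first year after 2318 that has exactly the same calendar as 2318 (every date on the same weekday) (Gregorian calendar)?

Two years share a calendar iff Jan 1 falls on the same weekday and both are leap or both are common. 2318: Jan 1 is Tuesday, common year.
2319: Jan 1 Wednesday, common
2320: Jan 1 Thursday, leap
2321: Jan 1 Saturday, common
2322: Jan 1 Sunday, common
2323: Jan 1 Monday, common
2324: Jan 1 Tuesday, leap
2325: Jan 1 Thursday, common
2326: Jan 1 Friday, common
2327: Jan 1 Saturday, common
2328: Jan 1 Sunday, leap
2329: Jan 1 Tuesday, common
2329 matches on both conditions.

2329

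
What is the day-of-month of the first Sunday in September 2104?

7

September 1, 2104 is a Monday, so the first Sunday is the 7th.
The first Sunday is 7 + 0 = 7.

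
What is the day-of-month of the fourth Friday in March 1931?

March 1, 1931 is a Sunday, so the first Friday is the 6th.
The fourth Friday is 6 + 21 = 27.

27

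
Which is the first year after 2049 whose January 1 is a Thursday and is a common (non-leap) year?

Jan 1 advances by 2 weekdays after a leap year and by 1 after a common year.
2049: Jan 1 is Friday.
2050: Saturday
2051: Sunday
2052: Monday (leap)
2053: Wednesday
2054: Thursday
2054 begins on a Thursday and is a common year.

2054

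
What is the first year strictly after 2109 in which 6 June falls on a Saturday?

From one year to the next, a fixed date's weekday advances by 1, or by 2 when a Feb 29 lies between the two dates.
2109: June 6 is Thursday.
2110: Friday (+1)
2111: Saturday (+1)
6 June falls on a Saturday in 2111.

2111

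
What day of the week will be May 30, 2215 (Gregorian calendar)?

January 1, 2215 is a Sunday.
May 30 is day 150 of the year, i.e. 149 days after Jan 1.
149 mod 7 = 2, so advance 2 weekdays from Sunday: Tuesday.

Tuesday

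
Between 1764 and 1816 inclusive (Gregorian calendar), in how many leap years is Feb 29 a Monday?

3

Leap years in 1764–1816: 13 of them.
Feb 29 weekday advances by 5 (mod 7) from one leap year to the next four years later (or differs when a century non-leap intervenes).
Leap-day weekdays: 1764:Wed 1768:Mon✓ 1772:Sat 1776:Thu 1780:Tue 1784:Sun 1788:Fri 1792:Wed 1796:Mon✓ 1804:Wed 1808:Mon✓ 1812:Sat 1816:Thu
Monday: 1768, 1796, 1808 → 3.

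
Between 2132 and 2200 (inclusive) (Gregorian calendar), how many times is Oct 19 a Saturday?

10

Track Oct 19's weekday year by year (advancing +1, or +2 across a Feb 29):
  2132: Sun  2133: Mon (+1)  2134: Tue (+1)  2135: Wed (+1)  2136: Fri (+2)
  2137: Sat (+1) ✓  2138: Sun (+1)  2139: Mon (+1)  2140: Wed (+2)  2141: Thu (+1)
  2142: Fri (+1)  2143: Sat (+1) ✓  2144: Mon (+2)  2145: Tue (+1)  … (41 more years) …
  2187: Fri (+1)  2188: Sun (+2)  2189: Mon (+1)  2190: Tue (+1)  2191: Wed (+1)
  2192: Fri (+2)  2193: Sat (+1) ✓  2194: Sun (+1)  2195: Mon (+1)  2196: Wed (+2)
  2197: Thu (+1)  2198: Fri (+1)  2199: Sat (+1) ✓  2200: Sun (+1)
Saturday years: 2137, 2143, 2148, 2154, 2165, 2171, 2176, 2182, 2193, 2199 — 10 in total.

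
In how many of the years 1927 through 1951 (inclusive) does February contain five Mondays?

February has 28 days (29 in leap years); it has five Mondays when Monday falls among the first (month-length − 28) days — i.e. when February 1 is Monday in a leap year (never in a common year).
February 1 by year: 1927:Tue 1928:Wed 1929:Fri 1930:Sat 1931:Sun 1932:Mon✓ 1933:Wed 1934:Thu 1935:Fri 1936:Sat 1937:Mon 1938:Tue 1939:Wed 1940:Thu 1941:Sat 1942:Sun 1943:Mon 1944:Tue 1945:Thu 1946:Fri 1947:Sat 1948:Sun 1949:Tue 1950:Wed 1951:Thu
Years with five Mondays: 1932 → 1.

1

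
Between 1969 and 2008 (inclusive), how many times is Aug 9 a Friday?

5

Track Aug 9's weekday year by year (advancing +1, or +2 across a Feb 29):
  1969: Sat  1970: Sun (+1)  1971: Mon (+1)  1972: Wed (+2)  1973: Thu (+1)
  1974: Fri (+1) ✓  1975: Sat (+1)  1976: Mon (+2)  1977: Tue (+1)  1978: Wed (+1)
  1979: Thu (+1)  1980: Sat (+2)  1981: Sun (+1)  1982: Mon (+1)  … (12 more years) …
  1995: Wed (+1)  1996: Fri (+2) ✓  1997: Sat (+1)  1998: Sun (+1)  1999: Mon (+1)
  2000: Wed (+2)  2001: Thu (+1)  2002: Fri (+1) ✓  2003: Sat (+1)  2004: Mon (+2)
  2005: Tue (+1)  2006: Wed (+1)  2007: Thu (+1)  2008: Sat (+2)
Friday years: 1974, 1985, 1991, 1996, 2002 — 5 in total.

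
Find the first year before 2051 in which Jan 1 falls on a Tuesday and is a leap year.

Jan 1 advances by 2 weekdays after a leap year and by 1 after a common year.
2051: Jan 1 is Sunday.
2050: Saturday
2049: Friday
2048: Wednesday (leap)
2047: Tuesday
2046: Monday
2045: Sunday
2044: Friday (leap)
2043: Thursday
2042: Wednesday
2041: Tuesday
2040: Sunday (leap)
2039: Saturday
2038: Friday
2037: Thursday
2036: Tuesday (leap)
2036 begins on a Tuesday and is a leap year.

2036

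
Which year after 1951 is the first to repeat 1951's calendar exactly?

1962

Two years share a calendar iff Jan 1 falls on the same weekday and both are leap or both are common. 1951: Jan 1 is Monday, common year.
1952: Jan 1 Tuesday, leap
1953: Jan 1 Thursday, common
1954: Jan 1 Friday, common
1955: Jan 1 Saturday, common
1956: Jan 1 Sunday, leap
1957: Jan 1 Tuesday, common
1958: Jan 1 Wednesday, common
1959: Jan 1 Thursday, common
1960: Jan 1 Friday, leap
1961: Jan 1 Sunday, common
1962: Jan 1 Monday, common
1962 matches on both conditions.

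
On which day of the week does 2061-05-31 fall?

Tuesday

January 1, 2061 is a Saturday.
May 31 is day 151 of the year, i.e. 150 days after Jan 1.
150 mod 7 = 3, so advance 3 weekdays from Saturday: Tuesday.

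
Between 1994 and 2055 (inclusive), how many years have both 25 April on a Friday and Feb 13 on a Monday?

0

Check each year's weekday for 25 April and Feb 13:
  1994: Mon/Sun  1995: Tue/Mon  1996: Thu/Tue  1997: Fri/Thu  1998: Sat/Fri  1999: Sun/Sat  2000: Tue/Sun  2001: Wed/Tue  2002: Thu/Wed  2003: Fri/Thu  2004: Sun/Fri  2005: Mon/Sun  2006: Tue/Mon  2007: Wed/Tue  …(34 more)…  2042: Fri/Thu  2043: Sat/Fri  2044: Mon/Sat  2045: Tue/Mon  2046: Wed/Tue  2047: Thu/Wed  2048: Sat/Thu  2049: Sun/Sat  2050: Mon/Sun  2051: Tue/Mon  2052: Thu/Tue  2053: Fri/Thu  2054: Sat/Fri  2055: Sun/Sat
Both conditions hold in: no year — 0.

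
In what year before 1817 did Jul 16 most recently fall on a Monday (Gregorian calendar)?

1810

From one year to the next, a fixed date's weekday advances by 1, or by 2 when a Feb 29 lies between the two dates.
1817: July 16 is Wednesday.
1816: Tuesday (−1)
1815: Sunday (−2)
1814: Saturday (−1)
1813: Friday (−1)
1812: Thursday (−1)
1811: Tuesday (−2)
1810: Monday (−1)
Jul 16 falls on a Monday in 1810.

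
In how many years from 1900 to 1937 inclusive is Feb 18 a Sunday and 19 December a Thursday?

Check each year's weekday for Feb 18 and 19 December:
  1900: Sun/Wed  1901: Mon/Thu  1902: Tue/Fri  1903: Wed/Sat  1904: Thu/Mon  1905: Sat/Tue  1906: Sun/Wed  1907: Mon/Thu  1908: Tue/Sat  1909: Thu/Sun  1910: Fri/Mon  1911: Sat/Tue  1912: Sun/Thu ✓  1913: Tue/Fri  …(10 more)…  1924: Mon/Fri  1925: Wed/Sat  1926: Thu/Sun  1927: Fri/Mon  1928: Sat/Wed  1929: Mon/Thu  1930: Tue/Fri  1931: Wed/Sat  1932: Thu/Mon  1933: Sat/Tue  1934: Sun/Wed  1935: Mon/Thu  1936: Tue/Sat  1937: Thu/Sun
Both conditions hold in: 1912 — 1.

1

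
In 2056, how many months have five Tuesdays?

A month of length L has five Tuesdays iff its first Tuesday is on day ≤ L−28 (so day 1–3 in a 31-day month, 1–2 in a 30-day month, day 1 in a leap February).
Checking each month of 2056: Jan starts Sat (31d); Feb starts Tue (29d) ✓; Mar starts Wed (31d); Apr starts Sat (30d); May starts Mon (31d) ✓; Jun starts Thu (30d); Jul starts Sat (31d); Aug starts Tue (31d) ✓; Sep starts Fri (30d); Oct starts Sun (31d) ✓; Nov starts Wed (30d); Dec starts Fri (31d).
Five-Tuesday months: February, May, August, October → 4.

4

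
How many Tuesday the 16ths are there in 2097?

2

Check the 16th of each month of 2097: Jan 16: Wed, Feb 16: Sat, Mar 16: Sat, Apr 16: Tue, May 16: Thu, Jun 16: Sun, Jul 16: Tue, Aug 16: Fri, Sep 16: Mon, Oct 16: Wed, Nov 16: Sat, Dec 16: Mon.
Tuesday occurs in April, July — 2 months.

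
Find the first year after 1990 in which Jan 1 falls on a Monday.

Jan 1 advances by 2 weekdays after a leap year and by 1 after a common year.
1990: Jan 1 is Monday.
1991: Tuesday
1992: Wednesday (leap)
1993: Friday
1994: Saturday
1995: Sunday
1996: Monday (leap)
1996 begins on a Monday

1996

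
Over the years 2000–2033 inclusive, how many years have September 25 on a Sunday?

5

Track September 25's weekday year by year (advancing +1, or +2 across a Feb 29):
  2000: Mon  2001: Tue (+1)  2002: Wed (+1)  2003: Thu (+1)  2004: Sat (+2)
  2005: Sun (+1) ✓  2006: Mon (+1)  2007: Tue (+1)  2008: Thu (+2)  2009: Fri (+1)
  2010: Sat (+1)  2011: Sun (+1) ✓  2012: Tue (+2)  2013: Wed (+1)  … (6 more years) …
  2020: Fri (+2)  2021: Sat (+1)  2022: Sun (+1) ✓  2023: Mon (+1)  2024: Wed (+2)
  2025: Thu (+1)  2026: Fri (+1)  2027: Sat (+1)  2028: Mon (+2)  2029: Tue (+1)
  2030: Wed (+1)  2031: Thu (+1)  2032: Sat (+2)  2033: Sun (+1) ✓
Sunday years: 2005, 2011, 2016, 2022, 2033 — 5 in total.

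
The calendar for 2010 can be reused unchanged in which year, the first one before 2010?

Two years share a calendar iff Jan 1 falls on the same weekday and both are leap or both are common. 2010: Jan 1 is Friday, common year.
2009: Jan 1 Thursday, common
2008: Jan 1 Tuesday, leap
2007: Jan 1 Monday, common
2006: Jan 1 Sunday, common
2005: Jan 1 Saturday, common
2004: Jan 1 Thursday, leap
2003: Jan 1 Wednesday, common
2002: Jan 1 Tuesday, common
2001: Jan 1 Monday, common
2000: Jan 1 Saturday, leap
1999: Jan 1 Friday, common
1999 matches on both conditions.

1999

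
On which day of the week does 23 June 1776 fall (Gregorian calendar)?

Sunday

January 1, 1776 is a Monday.
June 23 is day 175 of the year, i.e. 174 days after Jan 1.
174 mod 7 = 6, so advance 6 weekdays from Monday: Sunday.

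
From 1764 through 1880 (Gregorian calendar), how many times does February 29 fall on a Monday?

Leap years in 1764–1880: 29 of them.
Feb 29 weekday advances by 5 (mod 7) from one leap year to the next four years later (or differs when a century non-leap intervenes).
Leap-day weekdays: 1764:Wed 1768:Mon✓ 1772:Sat 1776:Thu 1780:Tue 1784:Sun 1788:Fri 1792:Wed 1796:Mon✓ 1804:Wed 1808:Mon✓ 1812:Sat 1816:Thu …(3 more)… 1832:Wed 1836:Mon✓ 1840:Sat 1844:Thu 1848:Tue 1852:Sun 1856:Fri 1860:Wed 1864:Mon✓ 1868:Sat 1872:Thu 1876:Tue 1880:Sun
Monday: 1768, 1796, 1808, 1836, 1864 → 5.

5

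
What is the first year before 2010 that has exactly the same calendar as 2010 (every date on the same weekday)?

Two years share a calendar iff Jan 1 falls on the same weekday and both are leap or both are common. 2010: Jan 1 is Friday, common year.
2009: Jan 1 Thursday, common
2008: Jan 1 Tuesday, leap
2007: Jan 1 Monday, common
2006: Jan 1 Sunday, common
2005: Jan 1 Saturday, common
2004: Jan 1 Thursday, leap
2003: Jan 1 Wednesday, common
2002: Jan 1 Tuesday, common
2001: Jan 1 Monday, common
2000: Jan 1 Saturday, leap
1999: Jan 1 Friday, common
1999 matches on both conditions.

1999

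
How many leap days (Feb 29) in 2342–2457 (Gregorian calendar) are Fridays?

4

Leap years in 2342–2457: 29 of them.
Feb 29 weekday advances by 5 (mod 7) from one leap year to the next four years later (or differs when a century non-leap intervenes).
Leap-day weekdays: 2344:Tue 2348:Sun 2352:Fri✓ 2356:Wed 2360:Mon 2364:Sat 2368:Thu 2372:Tue 2376:Sun 2380:Fri✓ 2384:Wed 2388:Mon 2392:Sat …(3 more)… 2408:Fri✓ 2412:Wed 2416:Mon 2420:Sat 2424:Thu 2428:Tue 2432:Sun 2436:Fri✓ 2440:Wed 2444:Mon 2448:Sat 2452:Thu 2456:Tue
Friday: 2352, 2380, 2408, 2436 → 4.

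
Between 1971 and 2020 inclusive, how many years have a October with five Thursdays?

21

October has 31 days; it has five Thursdays when Thursday falls among the first (month-length − 28) days — i.e. when October 1 is one of Thursday/Wednesday/Tuesday.
October 1 by year: 1971:Fri 1972:Sun 1973:Mon 1974:Tue✓ 1975:Wed✓ 1976:Fri 1977:Sat 1978:Sun 1979:Mon 1980:Wed✓ 1981:Thu✓ 1982:Fri 1983:Sat 1984:Mon 1985:Tue✓ …(20 more)… 2006:Sun 2007:Mon 2008:Wed✓ 2009:Thu✓ 2010:Fri 2011:Sat 2012:Mon 2013:Tue✓ 2014:Wed✓ 2015:Thu✓ 2016:Sat 2017:Sun 2018:Mon 2019:Tue✓ 2020:Thu✓
Years with five Thursdays: 1974, 1975, 1980, 1981, 1985, 1986, 1987, 1991, 1992, 1996, 1997, 1998, 2002, 2003, 2008, 2009, 2013, 2014, 2015, 2019, 2020 → 21.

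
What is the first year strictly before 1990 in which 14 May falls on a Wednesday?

From one year to the next, a fixed date's weekday advances by 1, or by 2 when a Feb 29 lies between the two dates.
1990: May 14 is Monday.
1989: Sunday (−1)
1988: Saturday (−1)
1987: Thursday (−2)
1986: Wednesday (−1)
14 May falls on a Wednesday in 1986.

1986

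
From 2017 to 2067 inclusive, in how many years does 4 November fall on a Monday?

Track 4 November's weekday year by year (advancing +1, or +2 across a Feb 29):
  2017: Sat  2018: Sun (+1)  2019: Mon (+1) ✓  2020: Wed (+2)  2021: Thu (+1)
  2022: Fri (+1)  2023: Sat (+1)  2024: Mon (+2) ✓  2025: Tue (+1)  2026: Wed (+1)
  2027: Thu (+1)  2028: Sat (+2)  2029: Sun (+1)  2030: Mon (+1) ✓  … (23 more years) …
  2054: Wed (+1)  2055: Thu (+1)  2056: Sat (+2)  2057: Sun (+1)  2058: Mon (+1) ✓
  2059: Tue (+1)  2060: Thu (+2)  2061: Fri (+1)  2062: Sat (+1)  2063: Sun (+1)
  2064: Tue (+2)  2065: Wed (+1)  2066: Thu (+1)  2067: Fri (+1)
Monday years: 2019, 2024, 2030, 2041, 2047, 2052, 2058 — 7 in total.

7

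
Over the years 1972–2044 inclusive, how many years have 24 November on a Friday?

Track 24 November's weekday year by year (advancing +1, or +2 across a Feb 29):
  1972: Fri ✓  1973: Sat (+1)  1974: Sun (+1)  1975: Mon (+1)  1976: Wed (+2)
  1977: Thu (+1)  1978: Fri (+1) ✓  1979: Sat (+1)  1980: Mon (+2)  1981: Tue (+1)
  1982: Wed (+1)  1983: Thu (+1)  1984: Sat (+2)  1985: Sun (+1)  … (45 more years) …
  2031: Mon (+1)  2032: Wed (+2)  2033: Thu (+1)  2034: Fri (+1) ✓  2035: Sat (+1)
  2036: Mon (+2)  2037: Tue (+1)  2038: Wed (+1)  2039: Thu (+1)  2040: Sat (+2)
  2041: Sun (+1)  2042: Mon (+1)  2043: Tue (+1)  2044: Thu (+2)
Friday years: 1972, 1978, 1989, 1995, 2000, 2006, 2017, 2023, 2028, 2034 — 10 in total.

10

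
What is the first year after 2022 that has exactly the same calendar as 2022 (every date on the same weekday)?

2033

Two years share a calendar iff Jan 1 falls on the same weekday and both are leap or both are common. 2022: Jan 1 is Saturday, common year.
2023: Jan 1 Sunday, common
2024: Jan 1 Monday, leap
2025: Jan 1 Wednesday, common
2026: Jan 1 Thursday, common
2027: Jan 1 Friday, common
2028: Jan 1 Saturday, leap
2029: Jan 1 Monday, common
2030: Jan 1 Tuesday, common
2031: Jan 1 Wednesday, common
2032: Jan 1 Thursday, leap
2033: Jan 1 Saturday, common
2033 matches on both conditions.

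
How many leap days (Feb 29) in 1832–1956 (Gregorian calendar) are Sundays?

Leap years in 1832–1956: 31 of them.
Feb 29 weekday advances by 5 (mod 7) from one leap year to the next four years later (or differs when a century non-leap intervenes).
Leap-day weekdays: 1832:Wed 1836:Mon 1840:Sat 1844:Thu 1848:Tue 1852:Sun✓ 1856:Fri 1860:Wed 1864:Mon 1868:Sat 1872:Thu 1876:Tue 1880:Sun✓ …(5 more)… 1908:Sat 1912:Thu 1916:Tue 1920:Sun✓ 1924:Fri 1928:Wed 1932:Mon 1936:Sat 1940:Thu 1944:Tue 1948:Sun✓ 1952:Fri 1956:Wed
Sunday: 1852, 1880, 1920, 1948 → 4.

4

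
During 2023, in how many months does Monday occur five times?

A month of length L has five Mondays iff its first Monday is on day ≤ L−28 (so day 1–3 in a 31-day month, 1–2 in a 30-day month, day 1 in a leap February).
Checking each month of 2023: Jan starts Sun (31d) ✓; Feb starts Wed (28d); Mar starts Wed (31d); Apr starts Sat (30d); May starts Mon (31d) ✓; Jun starts Thu (30d); Jul starts Sat (31d) ✓; Aug starts Tue (31d); Sep starts Fri (30d); Oct starts Sun (31d) ✓; Nov starts Wed (30d); Dec starts Fri (31d).
Five-Monday months: January, May, July, October → 4.

4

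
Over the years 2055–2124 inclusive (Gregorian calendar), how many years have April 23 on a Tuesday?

Track April 23's weekday year by year (advancing +1, or +2 across a Feb 29):
  2055: Fri  2056: Sun (+2)  2057: Mon (+1)  2058: Tue (+1) ✓  2059: Wed (+1)
  2060: Fri (+2)  2061: Sat (+1)  2062: Sun (+1)  2063: Mon (+1)  2064: Wed (+2)
  2065: Thu (+1)  2066: Fri (+1)  2067: Sat (+1)  2068: Mon (+2)  … (42 more years) …
  2111: Thu (+1)  2112: Sat (+2)  2113: Sun (+1)  2114: Mon (+1)  2115: Tue (+1) ✓
  2116: Thu (+2)  2117: Fri (+1)  2118: Sat (+1)  2119: Sun (+1)  2120: Tue (+2) ✓
  2121: Wed (+1)  2122: Thu (+1)  2123: Fri (+1)  2124: Sun (+2)
Tuesday years: 2058, 2069, 2075, 2080, 2086, 2097, 2109, 2115, 2120 — 9 in total.

9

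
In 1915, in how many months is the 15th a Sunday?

Check the 15th of each month of 1915: Jan 15: Fri, Feb 15: Mon, Mar 15: Mon, Apr 15: Thu, May 15: Sat, Jun 15: Tue, Jul 15: Thu, Aug 15: Sun, Sep 15: Wed, Oct 15: Fri, Nov 15: Mon, Dec 15: Wed.
Sunday occurs in August — 1 month.

1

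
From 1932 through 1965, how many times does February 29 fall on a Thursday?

1

Leap years in 1932–1965: 9 of them.
Feb 29 weekday advances by 5 (mod 7) from one leap year to the next four years later (or differs when a century non-leap intervenes).
Leap-day weekdays: 1932:Mon 1936:Sat 1940:Thu✓ 1944:Tue 1948:Sun 1952:Fri 1956:Wed 1960:Mon 1964:Sat
Thursday: 1940 → 1.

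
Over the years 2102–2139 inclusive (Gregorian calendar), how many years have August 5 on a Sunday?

6

Track August 5's weekday year by year (advancing +1, or +2 across a Feb 29):
  2102: Sat  2103: Sun (+1) ✓  2104: Tue (+2)  2105: Wed (+1)  2106: Thu (+1)
  2107: Fri (+1)  2108: Sun (+2) ✓  2109: Mon (+1)  2110: Tue (+1)  2111: Wed (+1)
  2112: Fri (+2)  2113: Sat (+1)  2114: Sun (+1) ✓  2115: Mon (+1)  … (10 more years) …
  2126: Mon (+1)  2127: Tue (+1)  2128: Thu (+2)  2129: Fri (+1)  2130: Sat (+1)
  2131: Sun (+1) ✓  2132: Tue (+2)  2133: Wed (+1)  2134: Thu (+1)  2135: Fri (+1)
  2136: Sun (+2) ✓  2137: Mon (+1)  2138: Tue (+1)  2139: Wed (+1)
Sunday years: 2103, 2108, 2114, 2125, 2131, 2136 — 6 in total.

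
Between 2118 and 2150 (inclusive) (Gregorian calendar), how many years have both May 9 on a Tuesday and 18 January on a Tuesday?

1

Check each year's weekday for May 9 and 18 January:
  2118: Mon/Tue  2119: Tue/Wed  2120: Thu/Thu  2121: Fri/Sat  2122: Sat/Sun  2123: Sun/Mon  2124: Tue/Tue ✓  2125: Wed/Thu  2126: Thu/Fri  2127: Fri/Sat  2128: Sun/Sun  2129: Mon/Tue  2130: Tue/Wed  2131: Wed/Thu  …(5 more)…  2137: Thu/Fri  2138: Fri/Sat  2139: Sat/Sun  2140: Mon/Mon  2141: Tue/Wed  2142: Wed/Thu  2143: Thu/Fri  2144: Sat/Sat  2145: Sun/Mon  2146: Mon/Tue  2147: Tue/Wed  2148: Thu/Thu  2149: Fri/Sat  2150: Sat/Sun
Both conditions hold in: 2124 — 1.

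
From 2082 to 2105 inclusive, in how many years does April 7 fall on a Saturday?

Track April 7's weekday year by year (advancing +1, or +2 across a Feb 29):
  2082: Tue  2083: Wed (+1)  2084: Fri (+2)  2085: Sat (+1) ✓  2086: Sun (+1)
  2087: Mon (+1)  2088: Wed (+2)  2089: Thu (+1)  2090: Fri (+1)  2091: Sat (+1) ✓
  2092: Mon (+2)  2093: Tue (+1)  2094: Wed (+1)  2095: Thu (+1)  2096: Sat (+2) ✓
  2097: Sun (+1)  2098: Mon (+1)  2099: Tue (+1)  2100: Wed (+1)  2101: Thu (+1)
  2102: Fri (+1)  2103: Sat (+1) ✓  2104: Mon (+2)  2105: Tue (+1)
Saturday years: 2085, 2091, 2096, 2103 — 4 in total.

4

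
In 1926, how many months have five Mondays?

A month of length L has five Mondays iff its first Monday is on day ≤ L−28 (so day 1–3 in a 31-day month, 1–2 in a 30-day month, day 1 in a leap February).
Checking each month of 1926: Jan starts Fri (31d); Feb starts Mon (28d); Mar starts Mon (31d) ✓; Apr starts Thu (30d); May starts Sat (31d) ✓; Jun starts Tue (30d); Jul starts Thu (31d); Aug starts Sun (31d) ✓; Sep starts Wed (30d); Oct starts Fri (31d); Nov starts Mon (30d) ✓; Dec starts Wed (31d).
Five-Monday months: March, May, August, November → 4.

4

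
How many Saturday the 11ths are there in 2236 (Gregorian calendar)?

1

Check the 11th of each month of 2236: Jan 11: Mon, Feb 11: Thu, Mar 11: Fri, Apr 11: Mon, May 11: Wed, Jun 11: Sat, Jul 11: Mon, Aug 11: Thu, Sep 11: Sun, Oct 11: Tue, Nov 11: Fri, Dec 11: Sun.
Saturday occurs in June — 1 month.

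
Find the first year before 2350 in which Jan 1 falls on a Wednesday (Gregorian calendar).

Jan 1 advances by 2 weekdays after a leap year and by 1 after a common year.
2350: Jan 1 is Sunday.
2349: Saturday
2348: Thursday (leap)
2347: Wednesday
2347 begins on a Wednesday

2347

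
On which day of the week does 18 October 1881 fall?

Tuesday

January 1, 1881 is a Saturday.
October 18 is day 291 of the year, i.e. 290 days after Jan 1.
290 mod 7 = 3, so advance 3 weekdays from Saturday: Tuesday.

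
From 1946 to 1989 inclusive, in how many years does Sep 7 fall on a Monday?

Track Sep 7's weekday year by year (advancing +1, or +2 across a Feb 29):
  1946: Sat  1947: Sun (+1)  1948: Tue (+2)  1949: Wed (+1)  1950: Thu (+1)
  1951: Fri (+1)  1952: Sun (+2)  1953: Mon (+1) ✓  1954: Tue (+1)  1955: Wed (+1)
  1956: Fri (+2)  1957: Sat (+1)  1958: Sun (+1)  1959: Mon (+1) ✓  … (16 more years) …
  1976: Tue (+2)  1977: Wed (+1)  1978: Thu (+1)  1979: Fri (+1)  1980: Sun (+2)
  1981: Mon (+1) ✓  1982: Tue (+1)  1983: Wed (+1)  1984: Fri (+2)  1985: Sat (+1)
  1986: Sun (+1)  1987: Mon (+1) ✓  1988: Wed (+2)  1989: Thu (+1)
Monday years: 1953, 1959, 1964, 1970, 1981, 1987 — 6 in total.

6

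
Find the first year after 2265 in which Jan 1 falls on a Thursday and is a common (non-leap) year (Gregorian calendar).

2274

Jan 1 advances by 2 weekdays after a leap year and by 1 after a common year.
2265: Jan 1 is Sunday.
2266: Monday
2267: Tuesday
2268: Wednesday (leap)
2269: Friday
2270: Saturday
2271: Sunday
2272: Monday (leap)
2273: Wednesday
2274: Thursday
2274 begins on a Thursday and is a common year.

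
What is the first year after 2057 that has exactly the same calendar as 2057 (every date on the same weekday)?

2063

Two years share a calendar iff Jan 1 falls on the same weekday and both are leap or both are common. 2057: Jan 1 is Monday, common year.
2058: Jan 1 Tuesday, common
2059: Jan 1 Wednesday, common
2060: Jan 1 Thursday, leap
2061: Jan 1 Saturday, common
2062: Jan 1 Sunday, common
2063: Jan 1 Monday, common
2063 matches on both conditions.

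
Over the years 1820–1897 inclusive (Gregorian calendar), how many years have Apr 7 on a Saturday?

Track Apr 7's weekday year by year (advancing +1, or +2 across a Feb 29):
  1820: Fri  1821: Sat (+1) ✓  1822: Sun (+1)  1823: Mon (+1)  1824: Wed (+2)
  1825: Thu (+1)  1826: Fri (+1)  1827: Sat (+1) ✓  1828: Mon (+2)  1829: Tue (+1)
  1830: Wed (+1)  1831: Thu (+1)  1832: Sat (+2) ✓  1833: Sun (+1)  … (50 more years) …
  1884: Mon (+2)  1885: Tue (+1)  1886: Wed (+1)  1887: Thu (+1)  1888: Sat (+2) ✓
  1889: Sun (+1)  1890: Mon (+1)  1891: Tue (+1)  1892: Thu (+2)  1893: Fri (+1)
  1894: Sat (+1) ✓  1895: Sun (+1)  1896: Tue (+2)  1897: Wed (+1)
Saturday years: 1821, 1827, 1832, 1838, 1849, 1855, 1860, 1866, 1877, 1883, 1888, 1894 — 12 in total.

12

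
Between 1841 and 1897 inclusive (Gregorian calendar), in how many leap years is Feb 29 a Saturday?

Leap years in 1841–1897: 14 of them.
Feb 29 weekday advances by 5 (mod 7) from one leap year to the next four years later (or differs when a century non-leap intervenes).
Leap-day weekdays: 1844:Thu 1848:Tue 1852:Sun 1856:Fri 1860:Wed 1864:Mon 1868:Sat✓ 1872:Thu 1876:Tue 1880:Sun 1884:Fri 1888:Wed 1892:Mon 1896:Sat✓
Saturday: 1868, 1896 → 2.

2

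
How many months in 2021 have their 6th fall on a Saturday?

Check the 6th of each month of 2021: Jan 6: Wed, Feb 6: Sat, Mar 6: Sat, Apr 6: Tue, May 6: Thu, Jun 6: Sun, Jul 6: Tue, Aug 6: Fri, Sep 6: Mon, Oct 6: Wed, Nov 6: Sat, Dec 6: Mon.
Saturday occurs in February, March, November — 3 months.

3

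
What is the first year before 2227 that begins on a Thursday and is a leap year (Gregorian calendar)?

Jan 1 advances by 2 weekdays after a leap year and by 1 after a common year.
2227: Jan 1 is Monday.
2226: Sunday
2225: Saturday
2224: Thursday (leap)
2224 begins on a Thursday and is a leap year.

2224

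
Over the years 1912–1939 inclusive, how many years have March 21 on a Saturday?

4

Track March 21's weekday year by year (advancing +1, or +2 across a Feb 29):
  1912: Thu  1913: Fri (+1)  1914: Sat (+1) ✓  1915: Sun (+1)  1916: Tue (+2)
  1917: Wed (+1)  1918: Thu (+1)  1919: Fri (+1)  1920: Sun (+2)  1921: Mon (+1)
  1922: Tue (+1)  1923: Wed (+1)  1924: Fri (+2)  1925: Sat (+1) ✓  1926: Sun (+1)
  1927: Mon (+1)  1928: Wed (+2)  1929: Thu (+1)  1930: Fri (+1)  1931: Sat (+1) ✓
  1932: Mon (+2)  1933: Tue (+1)  1934: Wed (+1)  1935: Thu (+1)  1936: Sat (+2) ✓
  1937: Sun (+1)  1938: Mon (+1)  1939: Tue (+1)
Saturday years: 1914, 1925, 1931, 1936 — 4 in total.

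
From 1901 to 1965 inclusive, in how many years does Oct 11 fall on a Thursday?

Track Oct 11's weekday year by year (advancing +1, or +2 across a Feb 29):
  1901: Fri  1902: Sat (+1)  1903: Sun (+1)  1904: Tue (+2)  1905: Wed (+1)
  1906: Thu (+1) ✓  1907: Fri (+1)  1908: Sun (+2)  1909: Mon (+1)  1910: Tue (+1)
  1911: Wed (+1)  1912: Fri (+2)  1913: Sat (+1)  1914: Sun (+1)  … (37 more years) …
  1952: Sat (+2)  1953: Sun (+1)  1954: Mon (+1)  1955: Tue (+1)  1956: Thu (+2) ✓
  1957: Fri (+1)  1958: Sat (+1)  1959: Sun (+1)  1960: Tue (+2)  1961: Wed (+1)
  1962: Thu (+1) ✓  1963: Fri (+1)  1964: Sun (+2)  1965: Mon (+1)
Thursday years: 1906, 1917, 1923, 1928, 1934, 1945, 1951, 1956, 1962 — 9 in total.

9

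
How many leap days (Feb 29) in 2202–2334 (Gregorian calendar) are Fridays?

4

Leap years in 2202–2334: 32 of them.
Feb 29 weekday advances by 5 (mod 7) from one leap year to the next four years later (or differs when a century non-leap intervenes).
Leap-day weekdays: 2204:Wed 2208:Mon 2212:Sat 2216:Thu 2220:Tue 2224:Sun 2228:Fri✓ 2232:Wed 2236:Mon 2240:Sat 2244:Thu 2248:Tue 2252:Sun …(6 more)… 2280:Sun 2284:Fri✓ 2288:Wed 2292:Mon 2296:Sat 2304:Mon 2308:Sat 2312:Thu 2316:Tue 2320:Sun 2324:Fri✓ 2328:Wed 2332:Mon
Friday: 2228, 2256, 2284, 2324 → 4.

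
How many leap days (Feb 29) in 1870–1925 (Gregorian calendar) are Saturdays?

Leap years in 1870–1925: 13 of them.
Feb 29 weekday advances by 5 (mod 7) from one leap year to the next four years later (or differs when a century non-leap intervenes).
Leap-day weekdays: 1872:Thu 1876:Tue 1880:Sun 1884:Fri 1888:Wed 1892:Mon 1896:Sat✓ 1904:Mon 1908:Sat✓ 1912:Thu 1916:Tue 1920:Sun 1924:Fri
Saturday: 1896, 1908 → 2.

2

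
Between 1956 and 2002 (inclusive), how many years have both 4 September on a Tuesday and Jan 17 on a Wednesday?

5

Check each year's weekday for 4 September and Jan 17:
  1956: Tue/Tue  1957: Wed/Thu  1958: Thu/Fri  1959: Fri/Sat  1960: Sun/Sun  1961: Mon/Tue  1962: Tue/Wed ✓  1963: Wed/Thu  1964: Fri/Fri  1965: Sat/Sun  1966: Sun/Mon  1967: Mon/Tue  1968: Wed/Wed  1969: Thu/Fri  …(19 more)…  1989: Mon/Tue  1990: Tue/Wed ✓  1991: Wed/Thu  1992: Fri/Fri  1993: Sat/Sun  1994: Sun/Mon  1995: Mon/Tue  1996: Wed/Wed  1997: Thu/Fri  1998: Fri/Sat  1999: Sat/Sun  2000: Mon/Mon  2001: Tue/Wed ✓  2002: Wed/Thu
Both conditions hold in: 1962, 1973, 1979, 1990, 2001 — 5.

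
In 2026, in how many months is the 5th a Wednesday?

1

Check the 5th of each month of 2026: Jan 5: Mon, Feb 5: Thu, Mar 5: Thu, Apr 5: Sun, May 5: Tue, Jun 5: Fri, Jul 5: Sun, Aug 5: Wed, Sep 5: Sat, Oct 5: Mon, Nov 5: Thu, Dec 5: Sat.
Wednesday occurs in August — 1 month.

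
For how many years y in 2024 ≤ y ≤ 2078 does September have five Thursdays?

September has 30 days; it has five Thursdays when Thursday falls among the first (month-length − 28) days — i.e. when September 1 is one of Thursday/Wednesday.
September 1 by year: 2024:Sun 2025:Mon 2026:Tue 2027:Wed✓ 2028:Fri 2029:Sat 2030:Sun 2031:Mon 2032:Wed✓ 2033:Thu✓ 2034:Fri 2035:Sat 2036:Mon 2037:Tue 2038:Wed✓ …(25 more)… 2064:Mon 2065:Tue 2066:Wed✓ 2067:Thu✓ 2068:Sat 2069:Sun 2070:Mon 2071:Tue 2072:Thu✓ 2073:Fri 2074:Sat 2075:Sun 2076:Tue 2077:Wed✓ 2078:Thu✓
Years with five Thursdays: 2027, 2032, 2033, 2038, 2039, 2044, 2049, 2050, 2055, 2060, 2061, 2066, 2067, 2072, 2077, 2078 → 16.

16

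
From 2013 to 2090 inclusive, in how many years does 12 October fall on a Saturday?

12

Track 12 October's weekday year by year (advancing +1, or +2 across a Feb 29):
  2013: Sat ✓  2014: Sun (+1)  2015: Mon (+1)  2016: Wed (+2)  2017: Thu (+1)
  2018: Fri (+1)  2019: Sat (+1) ✓  2020: Mon (+2)  2021: Tue (+1)  2022: Wed (+1)
  2023: Thu (+1)  2024: Sat (+2) ✓  2025: Sun (+1)  2026: Mon (+1)  … (50 more years) …
  2077: Tue (+1)  2078: Wed (+1)  2079: Thu (+1)  2080: Sat (+2) ✓  2081: Sun (+1)
  2082: Mon (+1)  2083: Tue (+1)  2084: Thu (+2)  2085: Fri (+1)  2086: Sat (+1) ✓
  2087: Sun (+1)  2088: Tue (+2)  2089: Wed (+1)  2090: Thu (+1)
Saturday years: 2013, 2019, 2024, 2030, 2041, 2047, 2052, 2058, 2069, 2075, 2080, 2086 — 12 in total.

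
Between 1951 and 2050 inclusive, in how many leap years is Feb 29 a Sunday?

3

Leap years in 1951–2050: 25 of them.
Feb 29 weekday advances by 5 (mod 7) from one leap year to the next four years later (or differs when a century non-leap intervenes).
Leap-day weekdays: 1952:Fri 1956:Wed 1960:Mon 1964:Sat 1968:Thu 1972:Tue 1976:Sun✓ 1980:Fri 1984:Wed 1988:Mon 1992:Sat 1996:Thu 2000:Tue 2004:Sun✓ 2008:Fri 2012:Wed 2016:Mon 2020:Sat 2024:Thu 2028:Tue 2032:Sun✓ 2036:Fri 2040:Wed 2044:Mon 2048:Sat
Sunday: 1976, 2004, 2032 → 3.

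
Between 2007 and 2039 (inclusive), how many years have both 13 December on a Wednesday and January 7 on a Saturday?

Check each year's weekday for 13 December and January 7:
  2007: Thu/Sun  2008: Sat/Mon  2009: Sun/Wed  2010: Mon/Thu  2011: Tue/Fri  2012: Thu/Sat  2013: Fri/Mon  2014: Sat/Tue  2015: Sun/Wed  2016: Tue/Thu  2017: Wed/Sat ✓  2018: Thu/Sun  2019: Fri/Mon  2020: Sun/Tue  …(5 more)…  2026: Sun/Wed  2027: Mon/Thu  2028: Wed/Fri  2029: Thu/Sun  2030: Fri/Mon  2031: Sat/Tue  2032: Mon/Wed  2033: Tue/Fri  2034: Wed/Sat ✓  2035: Thu/Sun  2036: Sat/Mon  2037: Sun/Wed  2038: Mon/Thu  2039: Tue/Fri
Both conditions hold in: 2017, 2023, 2034 — 3.

3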